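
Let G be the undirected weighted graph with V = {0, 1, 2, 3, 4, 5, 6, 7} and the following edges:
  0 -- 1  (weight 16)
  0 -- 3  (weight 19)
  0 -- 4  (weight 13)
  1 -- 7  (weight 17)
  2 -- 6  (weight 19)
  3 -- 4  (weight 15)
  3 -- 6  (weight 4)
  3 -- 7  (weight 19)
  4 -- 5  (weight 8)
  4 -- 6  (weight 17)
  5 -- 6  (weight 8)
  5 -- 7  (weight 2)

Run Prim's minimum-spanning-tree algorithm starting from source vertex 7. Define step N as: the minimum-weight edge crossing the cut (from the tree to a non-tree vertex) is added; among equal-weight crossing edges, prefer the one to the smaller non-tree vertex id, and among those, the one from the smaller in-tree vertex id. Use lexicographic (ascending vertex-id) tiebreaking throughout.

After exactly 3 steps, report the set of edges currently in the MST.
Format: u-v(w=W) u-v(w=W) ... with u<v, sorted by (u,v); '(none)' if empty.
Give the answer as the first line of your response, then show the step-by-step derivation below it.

4-5(w=8) 5-6(w=8) 5-7(w=2)

step 1: add edge 5-7 (w=2); MST = {5-7(w=2)}
step 2: add edge 4-5 (w=8); MST = {4-5(w=8) 5-7(w=2)}
step 3: add edge 5-6 (w=8); MST = {4-5(w=8) 5-6(w=8) 5-7(w=2)}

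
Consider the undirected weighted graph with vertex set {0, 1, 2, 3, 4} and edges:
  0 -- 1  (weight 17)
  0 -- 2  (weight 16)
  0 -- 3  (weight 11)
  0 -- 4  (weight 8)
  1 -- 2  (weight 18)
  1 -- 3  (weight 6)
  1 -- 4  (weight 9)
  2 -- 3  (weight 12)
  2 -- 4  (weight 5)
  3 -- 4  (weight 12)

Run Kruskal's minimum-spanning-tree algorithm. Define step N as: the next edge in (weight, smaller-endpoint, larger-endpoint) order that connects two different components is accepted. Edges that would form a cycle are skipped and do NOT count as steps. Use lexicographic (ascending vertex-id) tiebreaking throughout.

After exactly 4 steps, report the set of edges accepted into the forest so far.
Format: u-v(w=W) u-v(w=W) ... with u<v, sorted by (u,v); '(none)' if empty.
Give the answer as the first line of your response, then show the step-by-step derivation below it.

0-4(w=8) 1-3(w=6) 1-4(w=9) 2-4(w=5)

step 1: add edge 2-4 (w=5); MST = {2-4(w=5)}
step 2: add edge 1-3 (w=6); MST = {1-3(w=6) 2-4(w=5)}
step 3: add edge 0-4 (w=8); MST = {0-4(w=8) 1-3(w=6) 2-4(w=5)}
step 4: add edge 1-4 (w=9); MST = {0-4(w=8) 1-3(w=6) 1-4(w=9) 2-4(w=5)}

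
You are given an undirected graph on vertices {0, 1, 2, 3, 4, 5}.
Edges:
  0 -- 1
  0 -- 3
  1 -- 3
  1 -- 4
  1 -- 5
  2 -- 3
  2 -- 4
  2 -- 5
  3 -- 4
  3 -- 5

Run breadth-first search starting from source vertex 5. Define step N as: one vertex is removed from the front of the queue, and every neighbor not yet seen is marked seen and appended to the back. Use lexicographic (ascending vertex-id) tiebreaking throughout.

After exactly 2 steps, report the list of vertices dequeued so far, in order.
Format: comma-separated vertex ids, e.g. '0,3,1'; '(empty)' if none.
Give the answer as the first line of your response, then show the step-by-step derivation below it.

5,1

step 1: dequeue 5; queue=[1,2,3]; order=5
step 2: dequeue 1; queue=[2,3,0,4]; order=5,1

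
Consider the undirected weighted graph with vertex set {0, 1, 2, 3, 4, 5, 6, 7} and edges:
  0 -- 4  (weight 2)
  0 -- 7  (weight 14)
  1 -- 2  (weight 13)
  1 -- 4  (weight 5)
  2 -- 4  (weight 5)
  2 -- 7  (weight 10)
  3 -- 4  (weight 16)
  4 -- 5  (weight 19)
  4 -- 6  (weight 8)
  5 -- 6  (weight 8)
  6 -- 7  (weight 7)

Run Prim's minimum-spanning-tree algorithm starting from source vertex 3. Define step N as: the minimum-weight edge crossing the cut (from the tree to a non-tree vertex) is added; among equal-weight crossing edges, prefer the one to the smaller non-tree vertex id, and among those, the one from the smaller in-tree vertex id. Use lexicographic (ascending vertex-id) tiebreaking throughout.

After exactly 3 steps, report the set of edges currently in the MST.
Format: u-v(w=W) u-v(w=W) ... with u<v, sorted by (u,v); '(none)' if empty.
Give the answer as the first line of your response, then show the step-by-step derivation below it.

0-4(w=2) 1-4(w=5) 3-4(w=16)

step 1: add edge 3-4 (w=16); MST = {3-4(w=16)}
step 2: add edge 0-4 (w=2); MST = {0-4(w=2) 3-4(w=16)}
step 3: add edge 1-4 (w=5); MST = {0-4(w=2) 1-4(w=5) 3-4(w=16)}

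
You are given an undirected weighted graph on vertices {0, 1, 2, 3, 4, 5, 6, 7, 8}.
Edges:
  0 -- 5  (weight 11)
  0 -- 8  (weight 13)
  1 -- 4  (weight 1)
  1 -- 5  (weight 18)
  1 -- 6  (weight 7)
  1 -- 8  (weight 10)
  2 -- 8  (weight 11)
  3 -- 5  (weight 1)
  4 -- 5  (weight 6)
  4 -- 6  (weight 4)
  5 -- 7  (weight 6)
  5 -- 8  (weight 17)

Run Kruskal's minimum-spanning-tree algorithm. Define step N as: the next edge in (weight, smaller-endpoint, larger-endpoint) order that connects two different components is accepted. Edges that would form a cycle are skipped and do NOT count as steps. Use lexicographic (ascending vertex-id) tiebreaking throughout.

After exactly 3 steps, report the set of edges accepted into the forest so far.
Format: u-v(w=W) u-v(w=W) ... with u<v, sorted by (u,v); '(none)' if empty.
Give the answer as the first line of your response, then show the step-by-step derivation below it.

1-4(w=1) 3-5(w=1) 4-6(w=4)

step 1: add edge 1-4 (w=1); MST = {1-4(w=1)}
step 2: add edge 3-5 (w=1); MST = {1-4(w=1) 3-5(w=1)}
step 3: add edge 4-6 (w=4); MST = {1-4(w=1) 3-5(w=1) 4-6(w=4)}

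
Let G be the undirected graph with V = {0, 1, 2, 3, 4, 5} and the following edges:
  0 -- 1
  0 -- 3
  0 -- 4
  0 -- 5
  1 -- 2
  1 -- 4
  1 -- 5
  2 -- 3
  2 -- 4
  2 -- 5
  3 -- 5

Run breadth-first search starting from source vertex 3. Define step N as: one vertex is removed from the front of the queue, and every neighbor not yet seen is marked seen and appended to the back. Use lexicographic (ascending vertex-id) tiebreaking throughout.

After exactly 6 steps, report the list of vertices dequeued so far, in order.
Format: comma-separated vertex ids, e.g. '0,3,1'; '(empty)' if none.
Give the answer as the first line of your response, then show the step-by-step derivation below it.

3,0,2,5,1,4

step 1: dequeue 3; queue=[0,2,5]; order=3
step 2: dequeue 0; queue=[2,5,1,4]; order=3,0
step 3: dequeue 2; queue=[5,1,4]; order=3,0,2
step 4: dequeue 5; queue=[1,4]; order=3,0,2,5
step 5: dequeue 1; queue=[4]; order=3,0,2,5,1
step 6: dequeue 4; queue=[(empty)]; order=3,0,2,5,1,4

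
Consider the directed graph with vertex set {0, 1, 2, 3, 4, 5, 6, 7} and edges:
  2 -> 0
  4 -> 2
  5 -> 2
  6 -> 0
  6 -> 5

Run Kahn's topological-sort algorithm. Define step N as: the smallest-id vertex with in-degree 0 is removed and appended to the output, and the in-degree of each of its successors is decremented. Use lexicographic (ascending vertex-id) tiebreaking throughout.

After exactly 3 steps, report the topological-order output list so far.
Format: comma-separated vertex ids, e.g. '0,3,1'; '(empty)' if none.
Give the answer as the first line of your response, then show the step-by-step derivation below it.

1,3,4

step 1: output 1; order=[1]; indeg=(2,0,2,0,0,1,0,0)
step 2: output 3; order=[1,3]; indeg=(2,0,2,0,0,1,0,0)
step 3: output 4; order=[1,3,4]; indeg=(2,0,1,0,0,1,0,0)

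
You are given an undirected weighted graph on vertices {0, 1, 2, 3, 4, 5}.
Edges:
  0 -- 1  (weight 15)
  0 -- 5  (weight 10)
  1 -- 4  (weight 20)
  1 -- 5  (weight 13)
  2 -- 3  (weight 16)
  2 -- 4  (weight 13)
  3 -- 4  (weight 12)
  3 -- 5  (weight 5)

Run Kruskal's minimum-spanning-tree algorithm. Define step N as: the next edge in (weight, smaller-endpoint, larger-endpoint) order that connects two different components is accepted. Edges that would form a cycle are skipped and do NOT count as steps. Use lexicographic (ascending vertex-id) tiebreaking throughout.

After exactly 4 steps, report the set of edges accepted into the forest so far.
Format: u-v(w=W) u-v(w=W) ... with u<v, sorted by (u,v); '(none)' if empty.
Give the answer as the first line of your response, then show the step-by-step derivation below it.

0-5(w=10) 1-5(w=13) 3-4(w=12) 3-5(w=5)

step 1: add edge 3-5 (w=5); MST = {3-5(w=5)}
step 2: add edge 0-5 (w=10); MST = {0-5(w=10) 3-5(w=5)}
step 3: add edge 3-4 (w=12); MST = {0-5(w=10) 3-4(w=12) 3-5(w=5)}
step 4: add edge 1-5 (w=13); MST = {0-5(w=10) 1-5(w=13) 3-4(w=12) 3-5(w=5)}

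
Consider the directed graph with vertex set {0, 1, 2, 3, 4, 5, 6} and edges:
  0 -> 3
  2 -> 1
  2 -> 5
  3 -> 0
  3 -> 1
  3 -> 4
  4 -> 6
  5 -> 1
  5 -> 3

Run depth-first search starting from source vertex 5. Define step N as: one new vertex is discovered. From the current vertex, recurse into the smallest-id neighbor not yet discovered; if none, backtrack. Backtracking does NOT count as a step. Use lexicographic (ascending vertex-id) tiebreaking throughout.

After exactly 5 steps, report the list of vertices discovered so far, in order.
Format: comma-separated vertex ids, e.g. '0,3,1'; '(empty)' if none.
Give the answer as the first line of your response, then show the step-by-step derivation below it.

5,1,3,0,4

step 1: discover 5; path=5; order=5
step 2: discover 1; path=5>1; order=5,1
step 3: discover 3; path=5>3; order=5,1,3
step 4: discover 0; path=5>3>0; order=5,1,3,0
step 5: discover 4; path=5>3>4; order=5,1,3,0,4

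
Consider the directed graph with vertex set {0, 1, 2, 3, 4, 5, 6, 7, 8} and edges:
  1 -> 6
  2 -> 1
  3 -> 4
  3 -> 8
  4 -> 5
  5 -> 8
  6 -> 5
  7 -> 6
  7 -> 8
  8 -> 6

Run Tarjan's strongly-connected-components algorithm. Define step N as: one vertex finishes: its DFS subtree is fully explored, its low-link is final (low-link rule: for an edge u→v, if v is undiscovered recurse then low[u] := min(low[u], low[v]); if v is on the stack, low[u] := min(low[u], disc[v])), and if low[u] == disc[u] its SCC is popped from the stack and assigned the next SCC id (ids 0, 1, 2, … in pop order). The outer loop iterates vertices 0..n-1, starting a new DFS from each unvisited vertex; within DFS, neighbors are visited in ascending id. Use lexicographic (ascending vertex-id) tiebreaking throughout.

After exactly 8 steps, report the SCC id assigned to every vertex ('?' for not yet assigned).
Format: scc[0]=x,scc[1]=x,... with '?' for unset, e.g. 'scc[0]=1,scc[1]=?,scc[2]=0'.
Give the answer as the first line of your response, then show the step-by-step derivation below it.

scc[0]=0,scc[1]=2,scc[2]=3,scc[3]=5,scc[4]=4,scc[5]=1,scc[6]=1,scc[7]=?,scc[8]=1

step 1: low=(low[0]=0,low[1]=?,low[2]=?,low[3]=?,low[4]=?,low[5]=?,low[6]=?,low[7]=?,low[8]=?); scc=(scc[0]=0,scc[1]=?,scc[2]=?,scc[3]=?,scc[4]=?,scc[5]=?,scc[6]=?,scc[7]=?,scc[8]=?)
step 2: low=(low[0]=0,low[1]=1,low[2]=?,low[3]=?,low[4]=?,low[5]=3,low[6]=2,low[7]=?,low[8]=2); scc=(scc[0]=0,scc[1]=?,scc[2]=?,scc[3]=?,scc[4]=?,scc[5]=?,scc[6]=?,scc[7]=?,scc[8]=?)
step 3: low=(low[0]=0,low[1]=1,low[2]=?,low[3]=?,low[4]=?,low[5]=2,low[6]=2,low[7]=?,low[8]=2); scc=(scc[0]=0,scc[1]=?,scc[2]=?,scc[3]=?,scc[4]=?,scc[5]=?,scc[6]=?,scc[7]=?,scc[8]=?)
step 4: low=(low[0]=0,low[1]=1,low[2]=?,low[3]=?,low[4]=?,low[5]=2,low[6]=2,low[7]=?,low[8]=2); scc=(scc[0]=0,scc[1]=?,scc[2]=?,scc[3]=?,scc[4]=?,scc[5]=1,scc[6]=1,scc[7]=?,scc[8]=1)
step 5: low=(low[0]=0,low[1]=1,low[2]=?,low[3]=?,low[4]=?,low[5]=2,low[6]=2,low[7]=?,low[8]=2); scc=(scc[0]=0,scc[1]=2,scc[2]=?,scc[3]=?,scc[4]=?,scc[5]=1,scc[6]=1,scc[7]=?,scc[8]=1)
step 6: low=(low[0]=0,low[1]=1,low[2]=5,low[3]=?,low[4]=?,low[5]=2,low[6]=2,low[7]=?,low[8]=2); scc=(scc[0]=0,scc[1]=2,scc[2]=3,scc[3]=?,scc[4]=?,scc[5]=1,scc[6]=1,scc[7]=?,scc[8]=1)
step 7: low=(low[0]=0,low[1]=1,low[2]=5,low[3]=6,low[4]=7,low[5]=2,low[6]=2,low[7]=?,low[8]=2); scc=(scc[0]=0,scc[1]=2,scc[2]=3,scc[3]=?,scc[4]=4,scc[5]=1,scc[6]=1,scc[7]=?,scc[8]=1)
step 8: low=(low[0]=0,low[1]=1,low[2]=5,low[3]=6,low[4]=7,low[5]=2,low[6]=2,low[7]=?,low[8]=2); scc=(scc[0]=0,scc[1]=2,scc[2]=3,scc[3]=5,scc[4]=4,scc[5]=1,scc[6]=1,scc[7]=?,scc[8]=1)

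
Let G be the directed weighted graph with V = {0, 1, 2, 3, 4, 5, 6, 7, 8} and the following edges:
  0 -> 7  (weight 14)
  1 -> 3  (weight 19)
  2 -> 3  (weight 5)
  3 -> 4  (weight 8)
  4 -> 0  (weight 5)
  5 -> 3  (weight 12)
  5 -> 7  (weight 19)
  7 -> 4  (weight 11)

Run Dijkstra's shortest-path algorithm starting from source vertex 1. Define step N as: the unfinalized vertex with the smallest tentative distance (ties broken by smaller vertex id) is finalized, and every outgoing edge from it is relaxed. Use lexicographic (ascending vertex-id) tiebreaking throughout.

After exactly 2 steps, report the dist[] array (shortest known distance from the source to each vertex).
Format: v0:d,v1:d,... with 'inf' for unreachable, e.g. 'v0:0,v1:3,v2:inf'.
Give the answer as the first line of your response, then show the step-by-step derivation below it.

v0:inf,v1:0,v2:inf,v3:19,v4:27,v5:inf,v6:inf,v7:inf,v8:inf

step 1: dist = v0:inf,v1:0,v2:inf,v3:19,v4:inf,v5:inf,v6:inf,v7:inf,v8:inf
step 2: dist = v0:inf,v1:0,v2:inf,v3:19,v4:27,v5:inf,v6:inf,v7:inf,v8:inf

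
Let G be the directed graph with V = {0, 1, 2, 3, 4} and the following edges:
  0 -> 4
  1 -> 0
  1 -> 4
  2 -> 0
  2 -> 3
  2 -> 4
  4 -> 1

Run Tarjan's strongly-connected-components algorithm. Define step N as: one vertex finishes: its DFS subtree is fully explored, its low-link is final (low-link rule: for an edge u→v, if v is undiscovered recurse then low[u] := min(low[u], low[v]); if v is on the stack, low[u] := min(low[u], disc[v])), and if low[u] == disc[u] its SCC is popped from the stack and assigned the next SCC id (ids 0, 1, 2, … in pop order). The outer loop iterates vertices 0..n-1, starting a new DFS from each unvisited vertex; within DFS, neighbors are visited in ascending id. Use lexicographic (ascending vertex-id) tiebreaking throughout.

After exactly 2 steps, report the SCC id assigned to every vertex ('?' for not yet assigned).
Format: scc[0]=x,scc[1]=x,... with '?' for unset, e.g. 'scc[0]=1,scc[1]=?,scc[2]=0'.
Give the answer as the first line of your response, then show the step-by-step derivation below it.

scc[0]=?,scc[1]=?,scc[2]=?,scc[3]=?,scc[4]=?

step 1: low=(low[0]=0,low[1]=0,low[2]=?,low[3]=?,low[4]=1); scc=(scc[0]=?,scc[1]=?,scc[2]=?,scc[3]=?,scc[4]=?)
step 2: low=(low[0]=0,low[1]=0,low[2]=?,low[3]=?,low[4]=0); scc=(scc[0]=?,scc[1]=?,scc[2]=?,scc[3]=?,scc[4]=?)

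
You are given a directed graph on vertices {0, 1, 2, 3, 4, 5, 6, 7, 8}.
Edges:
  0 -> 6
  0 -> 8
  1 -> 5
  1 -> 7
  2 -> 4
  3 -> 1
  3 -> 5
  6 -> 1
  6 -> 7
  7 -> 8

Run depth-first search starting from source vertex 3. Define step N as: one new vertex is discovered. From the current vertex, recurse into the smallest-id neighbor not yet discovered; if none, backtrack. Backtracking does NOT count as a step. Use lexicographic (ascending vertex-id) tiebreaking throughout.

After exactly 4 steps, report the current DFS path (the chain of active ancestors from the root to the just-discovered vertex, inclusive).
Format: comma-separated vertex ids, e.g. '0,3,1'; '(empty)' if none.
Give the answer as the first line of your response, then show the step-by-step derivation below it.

3,1,7

step 1: discover 3; path=3; order=3
step 2: discover 1; path=3>1; order=3,1
step 3: discover 5; path=3>1>5; order=3,1,5
step 4: discover 7; path=3>1>7; order=3,1,5,7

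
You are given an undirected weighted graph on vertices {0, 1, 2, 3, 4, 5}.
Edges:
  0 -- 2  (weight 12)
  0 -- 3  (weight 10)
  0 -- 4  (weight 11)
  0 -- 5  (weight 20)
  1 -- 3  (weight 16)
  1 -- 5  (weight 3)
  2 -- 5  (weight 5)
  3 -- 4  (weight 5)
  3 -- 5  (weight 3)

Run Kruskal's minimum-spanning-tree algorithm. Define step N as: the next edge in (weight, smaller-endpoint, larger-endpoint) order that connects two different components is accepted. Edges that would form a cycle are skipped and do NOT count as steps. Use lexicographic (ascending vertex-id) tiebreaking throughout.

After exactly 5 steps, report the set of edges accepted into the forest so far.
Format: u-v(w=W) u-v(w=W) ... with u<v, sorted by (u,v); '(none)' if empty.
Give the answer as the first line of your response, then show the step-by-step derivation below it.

0-3(w=10) 1-5(w=3) 2-5(w=5) 3-4(w=5) 3-5(w=3)

step 1: add edge 1-5 (w=3); MST = {1-5(w=3)}
step 2: add edge 3-5 (w=3); MST = {1-5(w=3) 3-5(w=3)}
step 3: add edge 2-5 (w=5); MST = {1-5(w=3) 2-5(w=5) 3-5(w=3)}
step 4: add edge 3-4 (w=5); MST = {1-5(w=3) 2-5(w=5) 3-4(w=5) 3-5(w=3)}
step 5: add edge 0-3 (w=10); MST = {0-3(w=10) 1-5(w=3) 2-5(w=5) 3-4(w=5) 3-5(w=3)}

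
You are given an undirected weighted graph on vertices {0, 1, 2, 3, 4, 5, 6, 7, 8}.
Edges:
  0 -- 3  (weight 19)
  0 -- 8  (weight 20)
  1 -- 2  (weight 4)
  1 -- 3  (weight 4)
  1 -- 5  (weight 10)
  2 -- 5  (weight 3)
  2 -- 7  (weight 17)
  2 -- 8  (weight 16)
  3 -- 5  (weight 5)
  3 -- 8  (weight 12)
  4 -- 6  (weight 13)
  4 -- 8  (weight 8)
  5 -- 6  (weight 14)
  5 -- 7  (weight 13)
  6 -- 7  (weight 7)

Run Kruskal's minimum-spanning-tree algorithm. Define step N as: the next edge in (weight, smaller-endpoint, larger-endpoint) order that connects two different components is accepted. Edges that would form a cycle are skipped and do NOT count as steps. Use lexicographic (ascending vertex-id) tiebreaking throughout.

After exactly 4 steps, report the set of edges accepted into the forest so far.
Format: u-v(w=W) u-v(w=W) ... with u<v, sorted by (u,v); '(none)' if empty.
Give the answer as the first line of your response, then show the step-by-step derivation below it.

1-2(w=4) 1-3(w=4) 2-5(w=3) 6-7(w=7)

step 1: add edge 2-5 (w=3); MST = {2-5(w=3)}
step 2: add edge 1-2 (w=4); MST = {1-2(w=4) 2-5(w=3)}
step 3: add edge 1-3 (w=4); MST = {1-2(w=4) 1-3(w=4) 2-5(w=3)}
step 4: add edge 6-7 (w=7); MST = {1-2(w=4) 1-3(w=4) 2-5(w=3) 6-7(w=7)}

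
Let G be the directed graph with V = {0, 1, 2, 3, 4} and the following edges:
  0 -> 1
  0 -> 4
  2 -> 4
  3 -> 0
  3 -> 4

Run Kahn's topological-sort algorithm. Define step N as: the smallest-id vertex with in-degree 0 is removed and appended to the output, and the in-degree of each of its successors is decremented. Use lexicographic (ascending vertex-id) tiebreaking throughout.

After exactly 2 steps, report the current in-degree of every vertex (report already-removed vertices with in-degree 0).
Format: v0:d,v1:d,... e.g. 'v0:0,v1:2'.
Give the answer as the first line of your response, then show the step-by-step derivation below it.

v0:0,v1:1,v2:0,v3:0,v4:1

step 1: output 2; order=[2]; indeg=(1,1,0,0,2)
step 2: output 3; order=[2,3]; indeg=(0,1,0,0,1)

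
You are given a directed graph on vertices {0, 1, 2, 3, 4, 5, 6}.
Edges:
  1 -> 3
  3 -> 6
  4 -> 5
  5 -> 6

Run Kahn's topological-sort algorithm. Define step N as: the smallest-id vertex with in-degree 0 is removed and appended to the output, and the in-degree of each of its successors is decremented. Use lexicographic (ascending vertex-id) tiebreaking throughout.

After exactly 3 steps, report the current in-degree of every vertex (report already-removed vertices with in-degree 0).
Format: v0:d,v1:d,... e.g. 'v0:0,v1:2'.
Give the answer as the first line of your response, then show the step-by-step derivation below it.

v0:0,v1:0,v2:0,v3:0,v4:0,v5:1,v6:2

step 1: output 0; order=[0]; indeg=(0,0,0,1,0,1,2)
step 2: output 1; order=[0,1]; indeg=(0,0,0,0,0,1,2)
step 3: output 2; order=[0,1,2]; indeg=(0,0,0,0,0,1,2)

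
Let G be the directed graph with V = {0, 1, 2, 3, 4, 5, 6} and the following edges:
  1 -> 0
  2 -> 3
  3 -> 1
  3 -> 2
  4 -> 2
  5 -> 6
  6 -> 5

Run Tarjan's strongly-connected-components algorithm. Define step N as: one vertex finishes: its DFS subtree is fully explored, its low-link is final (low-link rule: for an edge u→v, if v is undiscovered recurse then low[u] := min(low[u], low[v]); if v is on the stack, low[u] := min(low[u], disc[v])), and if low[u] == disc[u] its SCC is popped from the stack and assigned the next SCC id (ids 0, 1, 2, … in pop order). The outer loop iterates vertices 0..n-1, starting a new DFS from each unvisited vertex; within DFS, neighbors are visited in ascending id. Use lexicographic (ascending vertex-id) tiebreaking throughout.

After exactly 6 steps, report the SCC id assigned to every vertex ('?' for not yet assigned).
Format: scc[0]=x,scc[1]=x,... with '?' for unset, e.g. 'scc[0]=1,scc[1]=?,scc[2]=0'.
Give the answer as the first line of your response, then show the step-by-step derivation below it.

scc[0]=0,scc[1]=1,scc[2]=2,scc[3]=2,scc[4]=3,scc[5]=?,scc[6]=?

step 1: low=(low[0]=0,low[1]=?,low[2]=?,low[3]=?,low[4]=?,low[5]=?,low[6]=?); scc=(scc[0]=0,scc[1]=?,scc[2]=?,scc[3]=?,scc[4]=?,scc[5]=?,scc[6]=?)
step 2: low=(low[0]=0,low[1]=1,low[2]=?,low[3]=?,low[4]=?,low[5]=?,low[6]=?); scc=(scc[0]=0,scc[1]=1,scc[2]=?,scc[3]=?,scc[4]=?,scc[5]=?,scc[6]=?)
step 3: low=(low[0]=0,low[1]=1,low[2]=2,low[3]=2,low[4]=?,low[5]=?,low[6]=?); scc=(scc[0]=0,scc[1]=1,scc[2]=?,scc[3]=?,scc[4]=?,scc[5]=?,scc[6]=?)
step 4: low=(low[0]=0,low[1]=1,low[2]=2,low[3]=2,low[4]=?,low[5]=?,low[6]=?); scc=(scc[0]=0,scc[1]=1,scc[2]=2,scc[3]=2,scc[4]=?,scc[5]=?,scc[6]=?)
step 5: low=(low[0]=0,low[1]=1,low[2]=2,low[3]=2,low[4]=4,low[5]=?,low[6]=?); scc=(scc[0]=0,scc[1]=1,scc[2]=2,scc[3]=2,scc[4]=3,scc[5]=?,scc[6]=?)
step 6: low=(low[0]=0,low[1]=1,low[2]=2,low[3]=2,low[4]=4,low[5]=5,low[6]=5); scc=(scc[0]=0,scc[1]=1,scc[2]=2,scc[3]=2,scc[4]=3,scc[5]=?,scc[6]=?)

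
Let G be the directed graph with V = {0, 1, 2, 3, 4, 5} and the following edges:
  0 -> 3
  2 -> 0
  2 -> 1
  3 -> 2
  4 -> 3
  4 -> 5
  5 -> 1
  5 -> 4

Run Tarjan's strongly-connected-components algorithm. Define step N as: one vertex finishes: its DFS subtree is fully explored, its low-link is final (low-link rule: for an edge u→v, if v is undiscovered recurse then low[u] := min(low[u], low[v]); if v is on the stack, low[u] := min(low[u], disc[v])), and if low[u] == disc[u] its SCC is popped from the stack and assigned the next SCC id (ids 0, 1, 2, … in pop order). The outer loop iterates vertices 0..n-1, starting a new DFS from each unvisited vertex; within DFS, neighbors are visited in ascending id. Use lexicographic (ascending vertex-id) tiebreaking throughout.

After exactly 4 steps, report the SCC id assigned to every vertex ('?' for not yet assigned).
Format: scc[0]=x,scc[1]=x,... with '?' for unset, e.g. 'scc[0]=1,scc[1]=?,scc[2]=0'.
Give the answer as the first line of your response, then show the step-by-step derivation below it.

scc[0]=1,scc[1]=0,scc[2]=1,scc[3]=1,scc[4]=?,scc[5]=?

step 1: low=(low[0]=0,low[1]=3,low[2]=0,low[3]=1,low[4]=?,low[5]=?); scc=(scc[0]=?,scc[1]=0,scc[2]=?,scc[3]=?,scc[4]=?,scc[5]=?)
step 2: low=(low[0]=0,low[1]=3,low[2]=0,low[3]=1,low[4]=?,low[5]=?); scc=(scc[0]=?,scc[1]=0,scc[2]=?,scc[3]=?,scc[4]=?,scc[5]=?)
step 3: low=(low[0]=0,low[1]=3,low[2]=0,low[3]=0,low[4]=?,low[5]=?); scc=(scc[0]=?,scc[1]=0,scc[2]=?,scc[3]=?,scc[4]=?,scc[5]=?)
step 4: low=(low[0]=0,low[1]=3,low[2]=0,low[3]=0,low[4]=?,low[5]=?); scc=(scc[0]=1,scc[1]=0,scc[2]=1,scc[3]=1,scc[4]=?,scc[5]=?)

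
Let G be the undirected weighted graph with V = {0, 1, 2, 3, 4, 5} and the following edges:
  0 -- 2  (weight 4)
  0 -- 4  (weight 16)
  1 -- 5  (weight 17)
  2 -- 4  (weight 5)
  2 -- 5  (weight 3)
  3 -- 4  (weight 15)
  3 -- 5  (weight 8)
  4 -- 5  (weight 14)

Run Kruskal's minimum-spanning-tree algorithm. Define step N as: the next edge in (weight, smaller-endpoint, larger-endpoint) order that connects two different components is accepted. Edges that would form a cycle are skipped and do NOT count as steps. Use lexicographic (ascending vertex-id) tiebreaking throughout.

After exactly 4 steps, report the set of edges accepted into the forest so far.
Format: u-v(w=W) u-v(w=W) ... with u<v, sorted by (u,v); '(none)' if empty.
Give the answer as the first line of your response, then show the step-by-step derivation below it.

0-2(w=4) 2-4(w=5) 2-5(w=3) 3-5(w=8)

step 1: add edge 2-5 (w=3); MST = {2-5(w=3)}
step 2: add edge 0-2 (w=4); MST = {0-2(w=4) 2-5(w=3)}
step 3: add edge 2-4 (w=5); MST = {0-2(w=4) 2-4(w=5) 2-5(w=3)}
step 4: add edge 3-5 (w=8); MST = {0-2(w=4) 2-4(w=5) 2-5(w=3) 3-5(w=8)}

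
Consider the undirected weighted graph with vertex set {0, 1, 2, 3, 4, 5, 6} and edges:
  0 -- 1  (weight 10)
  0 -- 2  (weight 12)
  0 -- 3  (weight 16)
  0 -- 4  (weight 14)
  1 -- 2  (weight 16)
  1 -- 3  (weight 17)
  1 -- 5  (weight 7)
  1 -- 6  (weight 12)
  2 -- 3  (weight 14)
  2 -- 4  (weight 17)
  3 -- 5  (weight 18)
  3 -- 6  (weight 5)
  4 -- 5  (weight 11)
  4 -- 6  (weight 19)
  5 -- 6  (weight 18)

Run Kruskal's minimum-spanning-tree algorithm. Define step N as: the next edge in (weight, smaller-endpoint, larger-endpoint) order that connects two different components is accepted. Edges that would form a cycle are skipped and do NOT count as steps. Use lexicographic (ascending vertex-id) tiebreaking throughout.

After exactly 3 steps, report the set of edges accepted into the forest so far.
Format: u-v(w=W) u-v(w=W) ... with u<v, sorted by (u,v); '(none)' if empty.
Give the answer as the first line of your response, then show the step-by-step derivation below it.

0-1(w=10) 1-5(w=7) 3-6(w=5)

step 1: add edge 3-6 (w=5); MST = {3-6(w=5)}
step 2: add edge 1-5 (w=7); MST = {1-5(w=7) 3-6(w=5)}
step 3: add edge 0-1 (w=10); MST = {0-1(w=10) 1-5(w=7) 3-6(w=5)}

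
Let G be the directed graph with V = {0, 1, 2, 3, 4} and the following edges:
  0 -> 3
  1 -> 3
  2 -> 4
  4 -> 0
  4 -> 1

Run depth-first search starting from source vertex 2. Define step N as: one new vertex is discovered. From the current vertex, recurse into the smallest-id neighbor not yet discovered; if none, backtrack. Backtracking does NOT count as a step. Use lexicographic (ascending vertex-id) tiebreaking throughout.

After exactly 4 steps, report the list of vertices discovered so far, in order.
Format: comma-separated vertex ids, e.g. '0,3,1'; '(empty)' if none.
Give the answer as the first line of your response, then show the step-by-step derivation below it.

2,4,0,3

step 1: discover 2; path=2; order=2
step 2: discover 4; path=2>4; order=2,4
step 3: discover 0; path=2>4>0; order=2,4,0
step 4: discover 3; path=2>4>0>3; order=2,4,0,3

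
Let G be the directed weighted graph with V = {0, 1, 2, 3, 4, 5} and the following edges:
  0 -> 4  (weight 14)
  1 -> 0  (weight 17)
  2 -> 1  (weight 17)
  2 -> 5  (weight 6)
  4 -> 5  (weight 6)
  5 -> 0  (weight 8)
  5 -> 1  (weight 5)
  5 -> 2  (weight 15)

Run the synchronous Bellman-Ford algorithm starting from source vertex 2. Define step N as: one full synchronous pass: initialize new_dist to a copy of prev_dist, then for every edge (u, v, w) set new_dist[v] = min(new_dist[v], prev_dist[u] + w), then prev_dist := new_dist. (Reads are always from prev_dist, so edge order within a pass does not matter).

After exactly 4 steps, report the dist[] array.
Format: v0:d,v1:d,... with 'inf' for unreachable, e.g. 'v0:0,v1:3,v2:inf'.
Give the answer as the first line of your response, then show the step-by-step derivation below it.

v0:14,v1:11,v2:0,v3:inf,v4:28,v5:6

step 1: dist = v0:inf,v1:17,v2:0,v3:inf,v4:inf,v5:6
step 2: dist = v0:14,v1:11,v2:0,v3:inf,v4:inf,v5:6
step 3: dist = v0:14,v1:11,v2:0,v3:inf,v4:28,v5:6
step 4: dist = v0:14,v1:11,v2:0,v3:inf,v4:28,v5:6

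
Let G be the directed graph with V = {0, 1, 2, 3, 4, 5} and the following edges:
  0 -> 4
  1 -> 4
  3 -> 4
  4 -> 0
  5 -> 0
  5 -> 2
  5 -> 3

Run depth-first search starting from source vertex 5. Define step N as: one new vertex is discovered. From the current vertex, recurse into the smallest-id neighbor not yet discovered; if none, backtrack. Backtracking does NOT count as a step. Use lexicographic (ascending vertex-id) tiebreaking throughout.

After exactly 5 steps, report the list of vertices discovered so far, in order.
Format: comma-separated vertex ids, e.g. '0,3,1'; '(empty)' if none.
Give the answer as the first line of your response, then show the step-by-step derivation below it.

5,0,4,2,3

step 1: discover 5; path=5; order=5
step 2: discover 0; path=5>0; order=5,0
step 3: discover 4; path=5>0>4; order=5,0,4
step 4: discover 2; path=5>2; order=5,0,4,2
step 5: discover 3; path=5>3; order=5,0,4,2,3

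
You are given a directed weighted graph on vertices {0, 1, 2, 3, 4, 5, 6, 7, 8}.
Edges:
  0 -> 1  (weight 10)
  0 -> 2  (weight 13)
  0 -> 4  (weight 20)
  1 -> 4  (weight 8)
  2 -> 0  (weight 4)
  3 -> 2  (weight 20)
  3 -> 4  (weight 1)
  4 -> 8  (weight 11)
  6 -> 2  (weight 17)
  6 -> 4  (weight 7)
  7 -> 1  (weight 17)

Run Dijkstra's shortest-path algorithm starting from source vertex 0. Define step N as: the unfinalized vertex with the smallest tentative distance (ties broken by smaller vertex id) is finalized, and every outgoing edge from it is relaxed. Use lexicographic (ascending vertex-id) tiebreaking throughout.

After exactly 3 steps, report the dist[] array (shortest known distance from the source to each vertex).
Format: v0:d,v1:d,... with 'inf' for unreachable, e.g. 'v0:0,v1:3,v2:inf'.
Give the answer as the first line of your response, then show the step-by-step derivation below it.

v0:0,v1:10,v2:13,v3:inf,v4:18,v5:inf,v6:inf,v7:inf,v8:inf

step 1: dist = v0:0,v1:10,v2:13,v3:inf,v4:20,v5:inf,v6:inf,v7:inf,v8:inf
step 2: dist = v0:0,v1:10,v2:13,v3:inf,v4:18,v5:inf,v6:inf,v7:inf,v8:inf
step 3: dist = v0:0,v1:10,v2:13,v3:inf,v4:18,v5:inf,v6:inf,v7:inf,v8:inf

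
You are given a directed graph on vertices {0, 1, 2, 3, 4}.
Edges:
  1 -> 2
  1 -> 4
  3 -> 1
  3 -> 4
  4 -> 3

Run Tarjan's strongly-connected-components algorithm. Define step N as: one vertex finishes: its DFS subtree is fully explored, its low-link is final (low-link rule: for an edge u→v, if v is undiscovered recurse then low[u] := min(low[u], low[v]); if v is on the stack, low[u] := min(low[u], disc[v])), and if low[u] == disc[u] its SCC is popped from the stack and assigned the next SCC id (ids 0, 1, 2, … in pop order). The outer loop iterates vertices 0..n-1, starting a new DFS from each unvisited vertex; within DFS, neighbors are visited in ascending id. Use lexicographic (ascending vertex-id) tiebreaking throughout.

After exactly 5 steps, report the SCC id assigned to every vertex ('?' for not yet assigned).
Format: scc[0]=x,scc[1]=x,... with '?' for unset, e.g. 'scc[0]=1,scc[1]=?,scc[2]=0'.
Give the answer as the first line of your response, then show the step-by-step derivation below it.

scc[0]=0,scc[1]=2,scc[2]=1,scc[3]=2,scc[4]=2

step 1: low=(low[0]=0,low[1]=?,low[2]=?,low[3]=?,low[4]=?); scc=(scc[0]=0,scc[1]=?,scc[2]=?,scc[3]=?,scc[4]=?)
step 2: low=(low[0]=0,low[1]=1,low[2]=2,low[3]=?,low[4]=?); scc=(scc[0]=0,scc[1]=?,scc[2]=1,scc[3]=?,scc[4]=?)
step 3: low=(low[0]=0,low[1]=1,low[2]=2,low[3]=1,low[4]=3); scc=(scc[0]=0,scc[1]=?,scc[2]=1,scc[3]=?,scc[4]=?)
step 4: low=(low[0]=0,low[1]=1,low[2]=2,low[3]=1,low[4]=1); scc=(scc[0]=0,scc[1]=?,scc[2]=1,scc[3]=?,scc[4]=?)
step 5: low=(low[0]=0,low[1]=1,low[2]=2,low[3]=1,low[4]=1); scc=(scc[0]=0,scc[1]=2,scc[2]=1,scc[3]=2,scc[4]=2)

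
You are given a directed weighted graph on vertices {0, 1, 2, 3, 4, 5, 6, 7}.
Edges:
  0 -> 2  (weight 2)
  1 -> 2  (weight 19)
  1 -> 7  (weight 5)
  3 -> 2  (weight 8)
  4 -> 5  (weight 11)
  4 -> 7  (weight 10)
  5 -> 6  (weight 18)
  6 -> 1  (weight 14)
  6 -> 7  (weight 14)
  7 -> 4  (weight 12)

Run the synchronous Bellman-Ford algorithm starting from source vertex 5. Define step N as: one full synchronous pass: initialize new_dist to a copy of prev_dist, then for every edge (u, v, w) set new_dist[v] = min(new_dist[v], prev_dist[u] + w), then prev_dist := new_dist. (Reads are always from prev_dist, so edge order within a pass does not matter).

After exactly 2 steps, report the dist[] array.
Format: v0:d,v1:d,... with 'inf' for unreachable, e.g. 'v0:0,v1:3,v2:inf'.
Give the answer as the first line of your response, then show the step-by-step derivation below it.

v0:inf,v1:32,v2:inf,v3:inf,v4:inf,v5:0,v6:18,v7:32

step 1: dist = v0:inf,v1:inf,v2:inf,v3:inf,v4:inf,v5:0,v6:18,v7:inf
step 2: dist = v0:inf,v1:32,v2:inf,v3:inf,v4:inf,v5:0,v6:18,v7:32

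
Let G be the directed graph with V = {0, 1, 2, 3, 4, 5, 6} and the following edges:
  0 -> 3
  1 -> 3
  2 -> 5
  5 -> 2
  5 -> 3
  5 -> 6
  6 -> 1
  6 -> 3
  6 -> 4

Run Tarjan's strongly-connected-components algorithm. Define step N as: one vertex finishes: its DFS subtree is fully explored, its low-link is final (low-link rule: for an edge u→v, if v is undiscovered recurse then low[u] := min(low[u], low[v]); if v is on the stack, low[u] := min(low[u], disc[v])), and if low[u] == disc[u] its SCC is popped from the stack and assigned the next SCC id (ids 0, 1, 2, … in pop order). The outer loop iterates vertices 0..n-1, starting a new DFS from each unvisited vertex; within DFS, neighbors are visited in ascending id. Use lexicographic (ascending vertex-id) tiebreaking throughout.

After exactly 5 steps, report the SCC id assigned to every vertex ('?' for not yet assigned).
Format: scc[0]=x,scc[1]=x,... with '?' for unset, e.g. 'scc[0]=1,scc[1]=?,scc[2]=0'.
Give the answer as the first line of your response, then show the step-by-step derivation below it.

scc[0]=1,scc[1]=2,scc[2]=?,scc[3]=0,scc[4]=3,scc[5]=?,scc[6]=4

step 1: low=(low[0]=0,low[1]=?,low[2]=?,low[3]=1,low[4]=?,low[5]=?,low[6]=?); scc=(scc[0]=?,scc[1]=?,scc[2]=?,scc[3]=0,scc[4]=?,scc[5]=?,scc[6]=?)
step 2: low=(low[0]=0,low[1]=?,low[2]=?,low[3]=1,low[4]=?,low[5]=?,low[6]=?); scc=(scc[0]=1,scc[1]=?,scc[2]=?,scc[3]=0,scc[4]=?,scc[5]=?,scc[6]=?)
step 3: low=(low[0]=0,low[1]=2,low[2]=?,low[3]=1,low[4]=?,low[5]=?,low[6]=?); scc=(scc[0]=1,scc[1]=2,scc[2]=?,scc[3]=0,scc[4]=?,scc[5]=?,scc[6]=?)
step 4: low=(low[0]=0,low[1]=2,low[2]=3,low[3]=1,low[4]=6,low[5]=3,low[6]=5); scc=(scc[0]=1,scc[1]=2,scc[2]=?,scc[3]=0,scc[4]=3,scc[5]=?,scc[6]=?)
step 5: low=(low[0]=0,low[1]=2,low[2]=3,low[3]=1,low[4]=6,low[5]=3,low[6]=5); scc=(scc[0]=1,scc[1]=2,scc[2]=?,scc[3]=0,scc[4]=3,scc[5]=?,scc[6]=4)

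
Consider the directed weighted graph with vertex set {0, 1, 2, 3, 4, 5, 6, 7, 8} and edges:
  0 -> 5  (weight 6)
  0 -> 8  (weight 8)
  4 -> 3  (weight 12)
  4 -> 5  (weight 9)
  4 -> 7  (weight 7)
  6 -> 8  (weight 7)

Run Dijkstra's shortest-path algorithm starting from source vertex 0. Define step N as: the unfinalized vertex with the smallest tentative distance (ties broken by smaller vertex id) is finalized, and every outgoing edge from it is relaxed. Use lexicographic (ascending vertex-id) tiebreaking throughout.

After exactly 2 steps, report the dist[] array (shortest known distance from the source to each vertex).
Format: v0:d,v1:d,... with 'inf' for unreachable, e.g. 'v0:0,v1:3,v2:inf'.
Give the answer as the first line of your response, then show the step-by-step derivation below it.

v0:0,v1:inf,v2:inf,v3:inf,v4:inf,v5:6,v6:inf,v7:inf,v8:8

step 1: dist = v0:0,v1:inf,v2:inf,v3:inf,v4:inf,v5:6,v6:inf,v7:inf,v8:8
step 2: dist = v0:0,v1:inf,v2:inf,v3:inf,v4:inf,v5:6,v6:inf,v7:inf,v8:8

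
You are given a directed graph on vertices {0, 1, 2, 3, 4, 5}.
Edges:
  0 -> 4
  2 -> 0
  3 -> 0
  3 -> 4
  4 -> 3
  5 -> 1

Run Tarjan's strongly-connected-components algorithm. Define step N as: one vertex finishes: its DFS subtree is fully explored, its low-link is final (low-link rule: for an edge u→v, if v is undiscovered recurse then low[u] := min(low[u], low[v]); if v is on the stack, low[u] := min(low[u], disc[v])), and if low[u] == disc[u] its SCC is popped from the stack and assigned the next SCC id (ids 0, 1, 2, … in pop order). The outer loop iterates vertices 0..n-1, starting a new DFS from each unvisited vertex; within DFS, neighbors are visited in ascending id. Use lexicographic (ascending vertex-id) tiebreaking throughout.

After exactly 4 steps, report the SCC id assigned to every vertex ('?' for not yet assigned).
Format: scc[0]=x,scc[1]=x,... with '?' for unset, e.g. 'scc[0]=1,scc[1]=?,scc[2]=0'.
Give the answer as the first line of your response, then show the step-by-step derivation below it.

scc[0]=0,scc[1]=1,scc[2]=?,scc[3]=0,scc[4]=0,scc[5]=?

step 1: low=(low[0]=0,low[1]=?,low[2]=?,low[3]=0,low[4]=1,low[5]=?); scc=(scc[0]=?,scc[1]=?,scc[2]=?,scc[3]=?,scc[4]=?,scc[5]=?)
step 2: low=(low[0]=0,low[1]=?,low[2]=?,low[3]=0,low[4]=0,low[5]=?); scc=(scc[0]=?,scc[1]=?,scc[2]=?,scc[3]=?,scc[4]=?,scc[5]=?)
step 3: low=(low[0]=0,low[1]=?,low[2]=?,low[3]=0,low[4]=0,low[5]=?); scc=(scc[0]=0,scc[1]=?,scc[2]=?,scc[3]=0,scc[4]=0,scc[5]=?)
step 4: low=(low[0]=0,low[1]=3,low[2]=?,low[3]=0,low[4]=0,low[5]=?); scc=(scc[0]=0,scc[1]=1,scc[2]=?,scc[3]=0,scc[4]=0,scc[5]=?)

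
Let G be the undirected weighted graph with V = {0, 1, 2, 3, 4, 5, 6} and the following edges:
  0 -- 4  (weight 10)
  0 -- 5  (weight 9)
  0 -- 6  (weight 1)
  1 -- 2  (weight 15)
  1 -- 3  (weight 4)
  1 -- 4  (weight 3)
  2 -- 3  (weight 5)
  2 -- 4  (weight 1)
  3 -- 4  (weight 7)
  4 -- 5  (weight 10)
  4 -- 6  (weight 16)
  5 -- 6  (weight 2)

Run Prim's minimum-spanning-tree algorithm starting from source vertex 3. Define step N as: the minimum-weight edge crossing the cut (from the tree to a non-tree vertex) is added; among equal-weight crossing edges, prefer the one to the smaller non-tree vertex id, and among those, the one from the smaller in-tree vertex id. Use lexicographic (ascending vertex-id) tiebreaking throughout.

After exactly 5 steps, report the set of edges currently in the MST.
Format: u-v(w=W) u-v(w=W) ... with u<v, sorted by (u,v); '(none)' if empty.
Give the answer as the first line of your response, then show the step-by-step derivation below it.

0-4(w=10) 0-6(w=1) 1-3(w=4) 1-4(w=3) 2-4(w=1)

step 1: add edge 1-3 (w=4); MST = {1-3(w=4)}
step 2: add edge 1-4 (w=3); MST = {1-3(w=4) 1-4(w=3)}
step 3: add edge 2-4 (w=1); MST = {1-3(w=4) 1-4(w=3) 2-4(w=1)}
step 4: add edge 0-4 (w=10); MST = {0-4(w=10) 1-3(w=4) 1-4(w=3) 2-4(w=1)}
step 5: add edge 0-6 (w=1); MST = {0-4(w=10) 0-6(w=1) 1-3(w=4) 1-4(w=3) 2-4(w=1)}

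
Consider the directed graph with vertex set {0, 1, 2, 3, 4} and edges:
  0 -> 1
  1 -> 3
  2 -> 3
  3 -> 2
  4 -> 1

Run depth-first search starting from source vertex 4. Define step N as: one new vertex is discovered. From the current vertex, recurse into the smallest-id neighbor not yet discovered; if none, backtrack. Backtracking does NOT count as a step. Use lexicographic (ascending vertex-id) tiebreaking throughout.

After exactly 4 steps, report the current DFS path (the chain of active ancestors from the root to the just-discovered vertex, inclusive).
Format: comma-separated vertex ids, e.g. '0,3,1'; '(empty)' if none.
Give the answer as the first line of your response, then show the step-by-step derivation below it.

4,1,3,2

step 1: discover 4; path=4; order=4
step 2: discover 1; path=4>1; order=4,1
step 3: discover 3; path=4>1>3; order=4,1,3
step 4: discover 2; path=4>1>3>2; order=4,1,3,2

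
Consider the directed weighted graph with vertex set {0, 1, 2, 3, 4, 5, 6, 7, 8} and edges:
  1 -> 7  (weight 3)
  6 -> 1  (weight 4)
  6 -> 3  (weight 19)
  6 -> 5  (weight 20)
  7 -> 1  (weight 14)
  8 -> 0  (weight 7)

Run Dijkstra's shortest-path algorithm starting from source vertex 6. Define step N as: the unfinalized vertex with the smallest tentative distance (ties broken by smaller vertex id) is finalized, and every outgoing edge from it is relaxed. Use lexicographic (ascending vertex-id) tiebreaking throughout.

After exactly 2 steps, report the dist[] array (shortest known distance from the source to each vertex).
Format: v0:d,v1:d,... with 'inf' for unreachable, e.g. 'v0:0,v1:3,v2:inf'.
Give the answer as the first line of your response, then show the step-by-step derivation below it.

v0:inf,v1:4,v2:inf,v3:19,v4:inf,v5:20,v6:0,v7:7,v8:inf

step 1: dist = v0:inf,v1:4,v2:inf,v3:19,v4:inf,v5:20,v6:0,v7:inf,v8:inf
step 2: dist = v0:inf,v1:4,v2:inf,v3:19,v4:inf,v5:20,v6:0,v7:7,v8:inf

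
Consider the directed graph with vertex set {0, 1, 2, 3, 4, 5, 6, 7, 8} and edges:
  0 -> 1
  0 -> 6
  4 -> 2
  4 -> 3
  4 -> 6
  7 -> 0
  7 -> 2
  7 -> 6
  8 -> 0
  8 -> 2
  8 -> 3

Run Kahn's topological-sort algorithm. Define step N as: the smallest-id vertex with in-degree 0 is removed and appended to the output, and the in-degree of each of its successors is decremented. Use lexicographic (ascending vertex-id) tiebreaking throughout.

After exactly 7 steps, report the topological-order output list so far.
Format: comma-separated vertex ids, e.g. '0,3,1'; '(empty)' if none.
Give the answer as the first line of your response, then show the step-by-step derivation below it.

4,5,7,8,0,1,2

step 1: output 4; order=[4]; indeg=(2,1,2,1,0,0,2,0,0)
step 2: output 5; order=[4,5]; indeg=(2,1,2,1,0,0,2,0,0)
step 3: output 7; order=[4,5,7]; indeg=(1,1,1,1,0,0,1,0,0)
step 4: output 8; order=[4,5,7,8]; indeg=(0,1,0,0,0,0,1,0,0)
step 5: output 0; order=[4,5,7,8,0]; indeg=(0,0,0,0,0,0,0,0,0)
step 6: output 1; order=[4,5,7,8,0,1]; indeg=(0,0,0,0,0,0,0,0,0)
step 7: output 2; order=[4,5,7,8,0,1,2]; indeg=(0,0,0,0,0,0,0,0,0)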